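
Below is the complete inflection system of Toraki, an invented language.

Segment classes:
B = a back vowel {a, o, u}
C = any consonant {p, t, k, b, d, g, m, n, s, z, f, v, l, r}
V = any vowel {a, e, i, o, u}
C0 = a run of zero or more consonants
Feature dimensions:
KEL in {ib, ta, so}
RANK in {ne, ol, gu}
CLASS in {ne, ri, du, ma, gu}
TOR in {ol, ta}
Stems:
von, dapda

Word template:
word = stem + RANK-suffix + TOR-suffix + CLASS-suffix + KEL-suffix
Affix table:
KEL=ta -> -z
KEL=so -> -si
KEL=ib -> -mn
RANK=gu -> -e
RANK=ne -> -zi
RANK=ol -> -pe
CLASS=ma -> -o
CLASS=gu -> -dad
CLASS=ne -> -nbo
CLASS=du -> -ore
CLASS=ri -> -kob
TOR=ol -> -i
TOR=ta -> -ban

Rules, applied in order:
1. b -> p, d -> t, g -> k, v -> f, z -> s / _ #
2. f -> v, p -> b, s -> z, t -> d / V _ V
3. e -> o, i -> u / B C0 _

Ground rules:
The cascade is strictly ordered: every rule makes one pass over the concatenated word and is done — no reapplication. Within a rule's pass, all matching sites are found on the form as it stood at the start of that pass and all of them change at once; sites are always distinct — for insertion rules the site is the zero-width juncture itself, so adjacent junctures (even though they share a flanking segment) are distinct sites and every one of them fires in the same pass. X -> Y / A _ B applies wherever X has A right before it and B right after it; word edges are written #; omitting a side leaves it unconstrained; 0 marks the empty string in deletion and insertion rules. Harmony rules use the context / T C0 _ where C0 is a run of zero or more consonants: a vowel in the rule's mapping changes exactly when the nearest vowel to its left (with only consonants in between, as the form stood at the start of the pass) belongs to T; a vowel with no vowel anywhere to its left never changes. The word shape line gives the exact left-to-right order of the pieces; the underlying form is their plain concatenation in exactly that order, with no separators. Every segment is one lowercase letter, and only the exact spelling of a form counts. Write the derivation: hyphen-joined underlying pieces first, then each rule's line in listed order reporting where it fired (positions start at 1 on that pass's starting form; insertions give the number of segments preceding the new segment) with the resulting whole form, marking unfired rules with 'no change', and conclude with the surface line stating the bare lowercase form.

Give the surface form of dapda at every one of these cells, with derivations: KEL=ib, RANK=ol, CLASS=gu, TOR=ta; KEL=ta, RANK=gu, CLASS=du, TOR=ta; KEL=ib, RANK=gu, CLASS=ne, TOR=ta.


cell KEL=ib, RANK=ol, CLASS=gu, TOR=ta:
underlying: dapda-pe-ban-dad-mn
1. b -> p, d -> t, g -> k, v -> f, z -> s / _ #: no change
2. f -> v, p -> b, s -> z, t -> d / V _ V: fires at position(s) 6: dapdabebandadmn
3. e -> o, i -> u / B C0 _: fires at position(s) 7: dapdabobandadmn
surface: dapdabobandadmn

cell KEL=ta, RANK=gu, CLASS=du, TOR=ta:
underlying: dapda-e-ban-ore-z
1. b -> p, d -> t, g -> k, v -> f, z -> s / _ #: fires at position(s) 13: dapdaebanores
2. f -> v, p -> b, s -> z, t -> d / V _ V: no change
3. e -> o, i -> u / B C0 _: fires at position(s) 6, 12: dapdaobanoros
surface: dapdaobanoros

cell KEL=ib, RANK=gu, CLASS=ne, TOR=ta:
underlying: dapda-e-ban-nbo-mn
1. b -> p, d -> t, g -> k, v -> f, z -> s / _ #: no change
2. f -> v, p -> b, s -> z, t -> d / V _ V: no change
3. e -> o, i -> u / B C0 _: fires at position(s) 6: dapdaobannbomn
surface: dapdaobannbomn


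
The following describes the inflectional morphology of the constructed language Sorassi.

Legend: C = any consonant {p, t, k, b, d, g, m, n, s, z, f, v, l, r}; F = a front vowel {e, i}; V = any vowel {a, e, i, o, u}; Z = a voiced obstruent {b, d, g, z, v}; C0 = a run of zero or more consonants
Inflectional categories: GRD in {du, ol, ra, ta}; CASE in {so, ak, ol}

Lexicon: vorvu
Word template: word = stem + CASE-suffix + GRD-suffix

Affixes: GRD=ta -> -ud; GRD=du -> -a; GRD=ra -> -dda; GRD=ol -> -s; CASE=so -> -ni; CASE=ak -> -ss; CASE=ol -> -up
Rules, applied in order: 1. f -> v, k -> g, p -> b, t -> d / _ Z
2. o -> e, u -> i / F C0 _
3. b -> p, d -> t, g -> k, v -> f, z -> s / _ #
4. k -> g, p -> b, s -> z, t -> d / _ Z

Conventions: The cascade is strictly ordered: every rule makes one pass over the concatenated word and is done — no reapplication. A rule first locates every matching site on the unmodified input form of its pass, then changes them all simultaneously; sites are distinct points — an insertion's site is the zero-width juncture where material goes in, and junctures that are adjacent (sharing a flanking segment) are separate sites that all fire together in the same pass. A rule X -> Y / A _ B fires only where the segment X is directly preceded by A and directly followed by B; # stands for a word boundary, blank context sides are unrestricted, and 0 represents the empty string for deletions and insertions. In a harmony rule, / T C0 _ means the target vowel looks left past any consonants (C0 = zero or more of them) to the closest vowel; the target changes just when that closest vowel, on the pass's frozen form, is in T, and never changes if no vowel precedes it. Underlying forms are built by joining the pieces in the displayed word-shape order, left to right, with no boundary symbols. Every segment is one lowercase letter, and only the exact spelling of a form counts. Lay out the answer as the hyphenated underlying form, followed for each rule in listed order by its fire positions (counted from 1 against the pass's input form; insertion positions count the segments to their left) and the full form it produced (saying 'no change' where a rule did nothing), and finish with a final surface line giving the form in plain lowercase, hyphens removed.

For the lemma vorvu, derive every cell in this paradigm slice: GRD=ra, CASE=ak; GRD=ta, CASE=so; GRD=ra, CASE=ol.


cell GRD=ra, CASE=ak:
underlying: vorvu-ss-dda
1. f -> v, k -> g, p -> b, t -> d / _ Z: no change
2. o -> e, u -> i / F C0 _: no change
3. b -> p, d -> t, g -> k, v -> f, z -> s / _ #: no change
4. k -> g, p -> b, s -> z, t -> d / _ Z: fires at position(s) 7: vorvuszdda
surface: vorvuszdda

cell GRD=ta, CASE=so:
underlying: vorvu-ni-ud
1. f -> v, k -> g, p -> b, t -> d / _ Z: no change
2. o -> e, u -> i / F C0 _: fires at position(s) 8: vorvuniid
3. b -> p, d -> t, g -> k, v -> f, z -> s / _ #: fires at position(s) 9: vorvuniit
4. k -> g, p -> b, s -> z, t -> d / _ Z: no change
surface: vorvuniit

cell GRD=ra, CASE=ol:
underlying: vorvu-up-dda
1. f -> v, k -> g, p -> b, t -> d / _ Z: fires at position(s) 7: vorvuubdda
2. o -> e, u -> i / F C0 _: no change
3. b -> p, d -> t, g -> k, v -> f, z -> s / _ #: no change
4. k -> g, p -> b, s -> z, t -> d / _ Z: no change
surface: vorvuubdda


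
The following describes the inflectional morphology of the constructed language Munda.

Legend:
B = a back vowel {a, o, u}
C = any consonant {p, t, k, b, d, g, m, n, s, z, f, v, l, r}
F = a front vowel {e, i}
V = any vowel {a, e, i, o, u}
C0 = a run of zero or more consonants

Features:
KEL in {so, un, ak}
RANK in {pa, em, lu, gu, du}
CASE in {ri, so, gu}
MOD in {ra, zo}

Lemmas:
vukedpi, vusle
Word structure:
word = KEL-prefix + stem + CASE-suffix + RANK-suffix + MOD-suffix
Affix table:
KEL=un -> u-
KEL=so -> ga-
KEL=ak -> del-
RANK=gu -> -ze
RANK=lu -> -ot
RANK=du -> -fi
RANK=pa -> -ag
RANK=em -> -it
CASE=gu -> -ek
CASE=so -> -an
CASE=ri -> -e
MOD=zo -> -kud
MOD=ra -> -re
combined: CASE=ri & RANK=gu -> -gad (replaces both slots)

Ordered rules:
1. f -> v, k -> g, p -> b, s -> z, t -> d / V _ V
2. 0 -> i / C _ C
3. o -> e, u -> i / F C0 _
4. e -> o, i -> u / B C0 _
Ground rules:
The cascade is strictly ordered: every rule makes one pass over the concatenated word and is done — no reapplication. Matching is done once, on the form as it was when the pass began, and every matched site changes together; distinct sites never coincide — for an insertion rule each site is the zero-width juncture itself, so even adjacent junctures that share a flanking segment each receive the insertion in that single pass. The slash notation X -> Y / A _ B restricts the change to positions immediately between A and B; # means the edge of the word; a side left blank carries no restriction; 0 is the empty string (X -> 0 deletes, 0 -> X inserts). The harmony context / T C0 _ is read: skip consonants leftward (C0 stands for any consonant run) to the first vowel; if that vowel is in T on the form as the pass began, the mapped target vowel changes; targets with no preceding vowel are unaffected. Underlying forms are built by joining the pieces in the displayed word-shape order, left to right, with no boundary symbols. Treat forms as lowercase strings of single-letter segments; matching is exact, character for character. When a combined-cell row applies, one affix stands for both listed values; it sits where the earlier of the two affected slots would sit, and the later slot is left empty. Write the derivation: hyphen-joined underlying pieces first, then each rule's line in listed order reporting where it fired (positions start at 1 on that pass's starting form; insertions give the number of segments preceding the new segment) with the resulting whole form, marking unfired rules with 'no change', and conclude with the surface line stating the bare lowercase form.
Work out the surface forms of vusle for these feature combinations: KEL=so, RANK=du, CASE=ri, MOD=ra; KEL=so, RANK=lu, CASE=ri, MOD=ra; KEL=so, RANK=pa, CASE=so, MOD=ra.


cell KEL=so, RANK=du, CASE=ri, MOD=ra:
underlying: ga-vusle-e-fi-re
1. f -> v, k -> g, p -> b, s -> z, t -> d / V _ V: fires at position(s) 9: gavusleevire
2. 0 -> i / C _ C: inserts after position(s) 5: gavusileevire
3. o -> e, u -> i / F C0 _: no change
4. e -> o, i -> u / B C0 _: fires at position(s) 6: gavusuleevire
surface: gavusuleevire

cell KEL=so, RANK=lu, CASE=ri, MOD=ra:
underlying: ga-vusle-e-ot-re
1. f -> v, k -> g, p -> b, s -> z, t -> d / V _ V: no change
2. 0 -> i / C _ C: inserts after position(s) 5, 10: gavusileeotire
3. o -> e, u -> i / F C0 _: fires at position(s) 10: gavusileeetire
4. e -> o, i -> u / B C0 _: fires at position(s) 6: gavusuleeetire
surface: gavusuleeetire

cell KEL=so, RANK=pa, CASE=so, MOD=ra:
underlying: ga-vusle-an-ag-re
1. f -> v, k -> g, p -> b, s -> z, t -> d / V _ V: no change
2. 0 -> i / C _ C: inserts after position(s) 5, 11: gavusileanagire
3. o -> e, u -> i / F C0 _: no change
4. e -> o, i -> u / B C0 _: fires at position(s) 6, 13: gavusuleanagure
surface: gavusuleanagure


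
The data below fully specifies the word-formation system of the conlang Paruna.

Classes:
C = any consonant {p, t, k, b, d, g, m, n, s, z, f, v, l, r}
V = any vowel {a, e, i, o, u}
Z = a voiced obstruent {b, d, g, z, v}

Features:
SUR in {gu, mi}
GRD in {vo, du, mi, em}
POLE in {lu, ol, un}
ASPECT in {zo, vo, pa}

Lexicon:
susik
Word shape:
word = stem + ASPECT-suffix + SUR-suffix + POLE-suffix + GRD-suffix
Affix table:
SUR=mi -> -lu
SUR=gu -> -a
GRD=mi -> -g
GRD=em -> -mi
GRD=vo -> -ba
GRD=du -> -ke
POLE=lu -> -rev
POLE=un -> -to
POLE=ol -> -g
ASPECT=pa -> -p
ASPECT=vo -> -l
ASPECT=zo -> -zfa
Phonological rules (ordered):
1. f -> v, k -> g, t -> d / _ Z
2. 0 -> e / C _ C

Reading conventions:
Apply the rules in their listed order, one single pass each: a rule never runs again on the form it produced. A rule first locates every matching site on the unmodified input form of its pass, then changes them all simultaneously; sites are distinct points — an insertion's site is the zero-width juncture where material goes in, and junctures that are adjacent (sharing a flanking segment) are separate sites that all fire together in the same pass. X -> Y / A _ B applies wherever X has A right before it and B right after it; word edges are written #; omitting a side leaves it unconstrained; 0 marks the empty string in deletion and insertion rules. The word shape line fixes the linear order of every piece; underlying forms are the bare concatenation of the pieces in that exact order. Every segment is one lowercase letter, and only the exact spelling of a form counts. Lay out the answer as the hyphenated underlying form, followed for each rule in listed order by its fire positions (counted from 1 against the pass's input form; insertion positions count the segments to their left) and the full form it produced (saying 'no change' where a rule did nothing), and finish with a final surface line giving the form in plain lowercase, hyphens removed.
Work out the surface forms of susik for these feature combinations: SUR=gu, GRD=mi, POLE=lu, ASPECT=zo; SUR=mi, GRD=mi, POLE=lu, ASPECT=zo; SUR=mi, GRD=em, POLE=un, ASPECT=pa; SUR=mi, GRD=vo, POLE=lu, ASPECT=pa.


cell SUR=gu, GRD=mi, POLE=lu, ASPECT=zo:
underlying: susik-zfa-a-rev-g
1. f -> v, k -> g, t -> d / _ Z: fires at position(s) 5: susigzfaarevg
2. 0 -> e / C _ C: inserts after position(s) 5, 6, 12: susigezefaareveg
surface: susigezefaareveg

cell SUR=mi, GRD=mi, POLE=lu, ASPECT=zo:
underlying: susik-zfa-lu-rev-g
1. f -> v, k -> g, t -> d / _ Z: fires at position(s) 5: susigzfalurevg
2. 0 -> e / C _ C: inserts after position(s) 5, 6, 13: susigezefalureveg
surface: susigezefalureveg

cell SUR=mi, GRD=em, POLE=un, ASPECT=pa:
underlying: susik-p-lu-to-mi
1. f -> v, k -> g, t -> d / _ Z: no change
2. 0 -> e / C _ C: inserts after position(s) 5, 6: susikepelutomi
surface: susikepelutomi

cell SUR=mi, GRD=vo, POLE=lu, ASPECT=pa:
underlying: susik-p-lu-rev-ba
1. f -> v, k -> g, t -> d / _ Z: no change
2. 0 -> e / C _ C: inserts after position(s) 5, 6, 11: susikepelureveba
surface: susikepelureveba


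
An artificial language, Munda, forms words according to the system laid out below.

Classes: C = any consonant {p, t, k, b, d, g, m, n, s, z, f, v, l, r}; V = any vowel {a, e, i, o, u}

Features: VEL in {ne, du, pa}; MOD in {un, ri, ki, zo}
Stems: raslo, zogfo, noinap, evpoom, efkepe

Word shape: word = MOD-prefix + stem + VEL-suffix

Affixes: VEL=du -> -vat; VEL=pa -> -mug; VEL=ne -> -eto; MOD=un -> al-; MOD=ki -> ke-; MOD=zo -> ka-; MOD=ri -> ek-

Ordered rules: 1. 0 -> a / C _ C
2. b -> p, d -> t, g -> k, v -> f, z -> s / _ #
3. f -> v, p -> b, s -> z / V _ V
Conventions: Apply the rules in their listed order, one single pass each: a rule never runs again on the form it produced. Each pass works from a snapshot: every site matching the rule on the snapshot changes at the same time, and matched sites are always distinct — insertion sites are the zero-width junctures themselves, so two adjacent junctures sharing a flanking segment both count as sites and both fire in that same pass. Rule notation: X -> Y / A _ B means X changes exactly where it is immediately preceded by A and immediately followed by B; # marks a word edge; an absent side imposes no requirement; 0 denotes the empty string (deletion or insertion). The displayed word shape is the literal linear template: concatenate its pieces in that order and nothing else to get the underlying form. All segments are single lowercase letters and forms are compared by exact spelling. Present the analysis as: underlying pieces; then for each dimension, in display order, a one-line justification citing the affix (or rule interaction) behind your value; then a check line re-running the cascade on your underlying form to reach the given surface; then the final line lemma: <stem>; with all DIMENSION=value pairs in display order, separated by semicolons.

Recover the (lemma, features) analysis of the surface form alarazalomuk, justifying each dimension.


underlying: al-raslo-mug
VEL=pa - signalled by the affix -mug
MOD=un - signalled by the affix al-
check: alraslomug -> alarasalomug -> alarasalomuk -> alarazalomuk
lemma: raslo; VEL=pa; MOD=un


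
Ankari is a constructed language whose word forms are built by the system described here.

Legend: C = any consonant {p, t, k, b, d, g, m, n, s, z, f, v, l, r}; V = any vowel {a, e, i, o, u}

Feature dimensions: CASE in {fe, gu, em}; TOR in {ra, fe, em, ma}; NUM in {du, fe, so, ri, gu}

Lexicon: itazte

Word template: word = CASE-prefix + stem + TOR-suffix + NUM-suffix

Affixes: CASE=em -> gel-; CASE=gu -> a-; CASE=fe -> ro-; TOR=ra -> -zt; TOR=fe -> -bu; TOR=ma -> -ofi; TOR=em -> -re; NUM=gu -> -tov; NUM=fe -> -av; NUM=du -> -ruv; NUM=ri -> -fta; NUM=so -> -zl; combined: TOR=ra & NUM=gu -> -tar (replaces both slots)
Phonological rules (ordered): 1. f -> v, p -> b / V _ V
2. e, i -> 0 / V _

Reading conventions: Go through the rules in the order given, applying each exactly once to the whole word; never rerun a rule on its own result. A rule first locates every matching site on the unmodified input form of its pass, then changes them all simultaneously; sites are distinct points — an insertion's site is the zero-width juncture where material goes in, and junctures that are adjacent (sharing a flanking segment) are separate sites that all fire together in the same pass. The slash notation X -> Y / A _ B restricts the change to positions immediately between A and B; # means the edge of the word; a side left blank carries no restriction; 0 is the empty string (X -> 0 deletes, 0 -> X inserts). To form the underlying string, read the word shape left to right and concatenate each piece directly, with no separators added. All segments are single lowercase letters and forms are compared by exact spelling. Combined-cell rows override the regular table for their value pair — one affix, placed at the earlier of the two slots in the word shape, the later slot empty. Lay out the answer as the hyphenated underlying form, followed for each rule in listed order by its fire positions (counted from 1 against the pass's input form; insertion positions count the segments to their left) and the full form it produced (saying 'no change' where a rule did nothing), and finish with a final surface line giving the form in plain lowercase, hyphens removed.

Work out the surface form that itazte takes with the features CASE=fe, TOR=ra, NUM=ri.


underlying: ro-itazte-zt-fta
1. f -> v, p -> b / V _ V: no change
2. e, i -> 0 / V _: fires at position(s) 3: rotazteztfta
surface: rotazteztfta


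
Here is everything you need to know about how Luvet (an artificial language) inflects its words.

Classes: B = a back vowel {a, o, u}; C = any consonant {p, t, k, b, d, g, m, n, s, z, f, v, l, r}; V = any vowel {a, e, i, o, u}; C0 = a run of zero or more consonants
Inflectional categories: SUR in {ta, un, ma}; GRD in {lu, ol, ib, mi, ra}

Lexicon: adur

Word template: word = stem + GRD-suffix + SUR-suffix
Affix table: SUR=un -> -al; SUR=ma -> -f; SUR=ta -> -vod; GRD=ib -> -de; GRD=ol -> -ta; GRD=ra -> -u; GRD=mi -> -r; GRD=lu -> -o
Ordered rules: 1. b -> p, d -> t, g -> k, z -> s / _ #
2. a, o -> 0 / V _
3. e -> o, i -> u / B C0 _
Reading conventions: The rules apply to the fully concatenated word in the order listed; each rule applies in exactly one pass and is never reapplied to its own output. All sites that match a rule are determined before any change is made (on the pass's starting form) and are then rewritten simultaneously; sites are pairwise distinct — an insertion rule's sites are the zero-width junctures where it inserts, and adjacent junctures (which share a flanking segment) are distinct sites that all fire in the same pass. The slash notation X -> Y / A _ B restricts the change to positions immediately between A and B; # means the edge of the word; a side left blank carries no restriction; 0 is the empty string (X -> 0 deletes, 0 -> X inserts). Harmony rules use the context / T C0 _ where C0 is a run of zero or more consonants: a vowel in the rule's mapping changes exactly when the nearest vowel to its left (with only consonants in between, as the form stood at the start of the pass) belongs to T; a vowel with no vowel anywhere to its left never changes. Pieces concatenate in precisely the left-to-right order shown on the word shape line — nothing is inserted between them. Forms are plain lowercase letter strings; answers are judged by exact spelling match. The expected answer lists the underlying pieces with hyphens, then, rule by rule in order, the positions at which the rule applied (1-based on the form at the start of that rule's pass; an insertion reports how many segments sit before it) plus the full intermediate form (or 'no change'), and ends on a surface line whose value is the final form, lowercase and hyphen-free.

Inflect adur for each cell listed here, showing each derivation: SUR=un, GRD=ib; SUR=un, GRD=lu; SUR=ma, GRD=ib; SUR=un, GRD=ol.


cell SUR=un, GRD=ib:
underlying: adur-de-al
1. b -> p, d -> t, g -> k, z -> s / _ #: no change
2. a, o -> 0 / V _: fires at position(s) 7: adurdel
3. e -> o, i -> u / B C0 _: fires at position(s) 6: adurdol
surface: adurdol

cell SUR=un, GRD=lu:
underlying: adur-o-al
1. b -> p, d -> t, g -> k, z -> s / _ #: no change
2. a, o -> 0 / V _: fires at position(s) 6: adurol
3. e -> o, i -> u / B C0 _: no change
surface: adurol

cell SUR=ma, GRD=ib:
underlying: adur-de-f
1. b -> p, d -> t, g -> k, z -> s / _ #: no change
2. a, o -> 0 / V _: no change
3. e -> o, i -> u / B C0 _: fires at position(s) 6: adurdof
surface: adurdof

cell SUR=un, GRD=ol:
underlying: adur-ta-al
1. b -> p, d -> t, g -> k, z -> s / _ #: no change
2. a, o -> 0 / V _: fires at position(s) 7: adurtal
3. e -> o, i -> u / B C0 _: no change
surface: adurtal


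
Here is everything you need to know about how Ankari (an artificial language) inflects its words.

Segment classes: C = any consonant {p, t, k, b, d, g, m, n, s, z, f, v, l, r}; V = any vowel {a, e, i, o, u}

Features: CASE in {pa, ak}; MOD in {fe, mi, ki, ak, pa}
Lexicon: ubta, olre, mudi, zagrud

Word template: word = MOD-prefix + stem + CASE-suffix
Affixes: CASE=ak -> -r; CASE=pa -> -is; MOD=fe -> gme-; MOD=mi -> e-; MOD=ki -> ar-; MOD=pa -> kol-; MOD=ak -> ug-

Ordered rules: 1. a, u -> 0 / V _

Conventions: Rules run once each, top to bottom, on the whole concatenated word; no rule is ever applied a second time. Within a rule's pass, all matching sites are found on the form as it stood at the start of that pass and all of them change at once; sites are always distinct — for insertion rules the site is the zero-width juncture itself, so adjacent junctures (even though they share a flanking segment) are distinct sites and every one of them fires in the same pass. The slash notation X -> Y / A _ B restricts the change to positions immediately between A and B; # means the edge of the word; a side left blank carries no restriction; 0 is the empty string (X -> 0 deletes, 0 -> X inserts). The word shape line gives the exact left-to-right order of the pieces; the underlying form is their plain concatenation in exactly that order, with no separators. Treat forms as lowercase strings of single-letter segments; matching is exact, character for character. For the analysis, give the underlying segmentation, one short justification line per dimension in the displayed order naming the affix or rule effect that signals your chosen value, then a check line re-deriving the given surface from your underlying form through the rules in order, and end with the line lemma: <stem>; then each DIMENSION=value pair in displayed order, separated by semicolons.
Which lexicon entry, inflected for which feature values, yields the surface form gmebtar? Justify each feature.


underlying: gme-ubta-r
CASE=ak - signalled by the affix -r
MOD=fe - signalled by the affix gme-
check: gmeubtar -> gmebtar
lemma: ubta; CASE=ak; MOD=fe


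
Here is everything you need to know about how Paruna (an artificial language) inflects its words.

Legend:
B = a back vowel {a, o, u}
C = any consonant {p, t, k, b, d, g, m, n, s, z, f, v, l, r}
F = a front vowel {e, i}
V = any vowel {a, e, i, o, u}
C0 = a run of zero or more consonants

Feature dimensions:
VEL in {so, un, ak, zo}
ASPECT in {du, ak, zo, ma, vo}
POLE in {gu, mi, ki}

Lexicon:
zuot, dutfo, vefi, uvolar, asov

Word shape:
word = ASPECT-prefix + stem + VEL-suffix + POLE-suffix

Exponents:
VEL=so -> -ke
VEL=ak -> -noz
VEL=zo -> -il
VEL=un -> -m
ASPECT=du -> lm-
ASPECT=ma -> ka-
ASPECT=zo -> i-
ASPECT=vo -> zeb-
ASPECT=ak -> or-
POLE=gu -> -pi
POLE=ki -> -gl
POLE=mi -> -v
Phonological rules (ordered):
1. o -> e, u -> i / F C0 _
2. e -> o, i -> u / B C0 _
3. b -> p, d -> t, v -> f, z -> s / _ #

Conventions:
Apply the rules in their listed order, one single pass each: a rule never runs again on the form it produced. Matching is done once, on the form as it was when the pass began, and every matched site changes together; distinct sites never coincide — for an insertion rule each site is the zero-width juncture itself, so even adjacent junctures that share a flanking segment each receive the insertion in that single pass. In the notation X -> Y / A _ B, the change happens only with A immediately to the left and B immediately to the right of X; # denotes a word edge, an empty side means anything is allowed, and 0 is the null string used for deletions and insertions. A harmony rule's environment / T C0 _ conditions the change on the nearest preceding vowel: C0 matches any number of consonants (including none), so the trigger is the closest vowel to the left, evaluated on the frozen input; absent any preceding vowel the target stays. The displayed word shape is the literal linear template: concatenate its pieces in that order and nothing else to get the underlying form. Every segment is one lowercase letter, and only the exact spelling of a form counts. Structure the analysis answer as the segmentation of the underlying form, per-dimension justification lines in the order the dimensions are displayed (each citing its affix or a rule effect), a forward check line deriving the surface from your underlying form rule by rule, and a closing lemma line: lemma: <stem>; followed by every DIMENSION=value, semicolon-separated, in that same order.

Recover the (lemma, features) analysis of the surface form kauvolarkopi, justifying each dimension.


underlying: ka-uvolar-ke-pi
VEL=so - signalled by the affix -ke
ASPECT=ma - signalled by the affix ka-
POLE=gu - signalled by the affix -pi
check: kauvolarkepi -> kauvolarkepi -> kauvolarkopi -> kauvolarkopi
lemma: uvolar; VEL=so; ASPECT=ma; POLE=gu


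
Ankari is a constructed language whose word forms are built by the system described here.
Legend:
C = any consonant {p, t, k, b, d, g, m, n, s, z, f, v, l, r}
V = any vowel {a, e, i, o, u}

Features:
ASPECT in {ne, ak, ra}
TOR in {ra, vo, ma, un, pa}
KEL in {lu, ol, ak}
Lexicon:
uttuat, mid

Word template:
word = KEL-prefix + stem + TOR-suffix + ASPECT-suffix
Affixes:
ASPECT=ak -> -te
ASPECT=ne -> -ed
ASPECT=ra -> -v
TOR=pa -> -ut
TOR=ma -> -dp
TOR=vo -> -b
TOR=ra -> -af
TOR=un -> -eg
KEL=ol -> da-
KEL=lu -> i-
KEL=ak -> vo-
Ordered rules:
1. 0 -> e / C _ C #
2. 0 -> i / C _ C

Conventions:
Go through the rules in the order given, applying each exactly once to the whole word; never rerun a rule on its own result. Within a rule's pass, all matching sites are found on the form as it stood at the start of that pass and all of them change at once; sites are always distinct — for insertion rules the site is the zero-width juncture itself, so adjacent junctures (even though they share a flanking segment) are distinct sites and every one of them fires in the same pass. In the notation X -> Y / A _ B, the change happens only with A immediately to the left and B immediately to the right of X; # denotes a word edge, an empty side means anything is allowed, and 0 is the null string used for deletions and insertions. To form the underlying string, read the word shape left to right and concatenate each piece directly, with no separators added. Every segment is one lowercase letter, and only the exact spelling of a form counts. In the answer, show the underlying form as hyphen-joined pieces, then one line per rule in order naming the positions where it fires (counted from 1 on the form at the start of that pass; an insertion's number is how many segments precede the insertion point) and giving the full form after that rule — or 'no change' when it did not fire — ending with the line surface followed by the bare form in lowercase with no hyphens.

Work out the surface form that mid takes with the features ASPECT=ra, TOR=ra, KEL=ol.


underlying: da-mid-af-v
1. 0 -> e / C _ C #: inserts after position(s) 7: damidafev
2. 0 -> i / C _ C: no change
surface: damidafev


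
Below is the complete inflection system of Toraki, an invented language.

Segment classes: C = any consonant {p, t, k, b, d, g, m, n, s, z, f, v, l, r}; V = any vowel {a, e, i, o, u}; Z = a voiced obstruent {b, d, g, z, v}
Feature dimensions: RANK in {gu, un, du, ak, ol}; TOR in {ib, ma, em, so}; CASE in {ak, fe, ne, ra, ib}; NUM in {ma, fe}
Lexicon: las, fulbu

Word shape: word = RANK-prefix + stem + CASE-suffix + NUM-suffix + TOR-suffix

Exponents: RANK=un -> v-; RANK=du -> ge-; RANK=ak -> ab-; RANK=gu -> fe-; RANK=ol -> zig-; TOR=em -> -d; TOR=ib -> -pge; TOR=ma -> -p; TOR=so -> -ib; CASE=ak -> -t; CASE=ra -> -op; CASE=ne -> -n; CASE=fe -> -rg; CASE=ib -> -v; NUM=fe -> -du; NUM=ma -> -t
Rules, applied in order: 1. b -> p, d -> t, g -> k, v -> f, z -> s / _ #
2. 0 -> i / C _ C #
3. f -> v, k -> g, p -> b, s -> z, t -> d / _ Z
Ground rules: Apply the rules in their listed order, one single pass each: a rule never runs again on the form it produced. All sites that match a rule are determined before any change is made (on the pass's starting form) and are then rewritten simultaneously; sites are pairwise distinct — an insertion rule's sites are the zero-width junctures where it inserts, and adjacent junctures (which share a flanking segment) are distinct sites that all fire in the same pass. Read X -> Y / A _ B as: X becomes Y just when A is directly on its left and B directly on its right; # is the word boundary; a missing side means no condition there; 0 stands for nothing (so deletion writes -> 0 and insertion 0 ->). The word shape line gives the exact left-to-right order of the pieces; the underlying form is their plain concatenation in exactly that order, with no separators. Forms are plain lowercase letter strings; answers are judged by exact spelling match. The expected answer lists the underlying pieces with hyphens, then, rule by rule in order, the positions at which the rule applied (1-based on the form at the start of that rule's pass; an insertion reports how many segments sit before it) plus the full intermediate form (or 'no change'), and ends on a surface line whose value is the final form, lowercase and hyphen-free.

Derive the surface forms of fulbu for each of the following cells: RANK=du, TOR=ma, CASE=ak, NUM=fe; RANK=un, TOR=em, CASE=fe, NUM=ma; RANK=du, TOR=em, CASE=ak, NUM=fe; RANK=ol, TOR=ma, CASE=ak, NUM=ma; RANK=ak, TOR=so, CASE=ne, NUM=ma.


cell RANK=du, TOR=ma, CASE=ak, NUM=fe:
underlying: ge-fulbu-t-du-p
1. b -> p, d -> t, g -> k, v -> f, z -> s / _ #: no change
2. 0 -> i / C _ C #: no change
3. f -> v, k -> g, p -> b, s -> z, t -> d / _ Z: fires at position(s) 8: gefulbuddup
surface: gefulbuddup

cell RANK=un, TOR=em, CASE=fe, NUM=ma:
underlying: v-fulbu-rg-t-d
1. b -> p, d -> t, g -> k, v -> f, z -> s / _ #: fires at position(s) 10: vfulburgtt
2. 0 -> i / C _ C #: inserts after position(s) 9: vfulburgtit
3. f -> v, k -> g, p -> b, s -> z, t -> d / _ Z: no change
surface: vfulburgtit

cell RANK=du, TOR=em, CASE=ak, NUM=fe:
underlying: ge-fulbu-t-du-d
1. b -> p, d -> t, g -> k, v -> f, z -> s / _ #: fires at position(s) 11: gefulbutdut
2. 0 -> i / C _ C #: no change
3. f -> v, k -> g, p -> b, s -> z, t -> d / _ Z: fires at position(s) 8: gefulbuddut
surface: gefulbuddut

cell RANK=ol, TOR=ma, CASE=ak, NUM=ma:
underlying: zig-fulbu-t-t-p
1. b -> p, d -> t, g -> k, v -> f, z -> s / _ #: no change
2. 0 -> i / C _ C #: inserts after position(s) 10: zigfulbuttip
3. f -> v, k -> g, p -> b, s -> z, t -> d / _ Z: no change
surface: zigfulbuttip

cell RANK=ak, TOR=so, CASE=ne, NUM=ma:
underlying: ab-fulbu-n-t-ib
1. b -> p, d -> t, g -> k, v -> f, z -> s / _ #: fires at position(s) 11: abfulbuntip
2. 0 -> i / C _ C #: no change
3. f -> v, k -> g, p -> b, s -> z, t -> d / _ Z: no change
surface: abfulbuntip


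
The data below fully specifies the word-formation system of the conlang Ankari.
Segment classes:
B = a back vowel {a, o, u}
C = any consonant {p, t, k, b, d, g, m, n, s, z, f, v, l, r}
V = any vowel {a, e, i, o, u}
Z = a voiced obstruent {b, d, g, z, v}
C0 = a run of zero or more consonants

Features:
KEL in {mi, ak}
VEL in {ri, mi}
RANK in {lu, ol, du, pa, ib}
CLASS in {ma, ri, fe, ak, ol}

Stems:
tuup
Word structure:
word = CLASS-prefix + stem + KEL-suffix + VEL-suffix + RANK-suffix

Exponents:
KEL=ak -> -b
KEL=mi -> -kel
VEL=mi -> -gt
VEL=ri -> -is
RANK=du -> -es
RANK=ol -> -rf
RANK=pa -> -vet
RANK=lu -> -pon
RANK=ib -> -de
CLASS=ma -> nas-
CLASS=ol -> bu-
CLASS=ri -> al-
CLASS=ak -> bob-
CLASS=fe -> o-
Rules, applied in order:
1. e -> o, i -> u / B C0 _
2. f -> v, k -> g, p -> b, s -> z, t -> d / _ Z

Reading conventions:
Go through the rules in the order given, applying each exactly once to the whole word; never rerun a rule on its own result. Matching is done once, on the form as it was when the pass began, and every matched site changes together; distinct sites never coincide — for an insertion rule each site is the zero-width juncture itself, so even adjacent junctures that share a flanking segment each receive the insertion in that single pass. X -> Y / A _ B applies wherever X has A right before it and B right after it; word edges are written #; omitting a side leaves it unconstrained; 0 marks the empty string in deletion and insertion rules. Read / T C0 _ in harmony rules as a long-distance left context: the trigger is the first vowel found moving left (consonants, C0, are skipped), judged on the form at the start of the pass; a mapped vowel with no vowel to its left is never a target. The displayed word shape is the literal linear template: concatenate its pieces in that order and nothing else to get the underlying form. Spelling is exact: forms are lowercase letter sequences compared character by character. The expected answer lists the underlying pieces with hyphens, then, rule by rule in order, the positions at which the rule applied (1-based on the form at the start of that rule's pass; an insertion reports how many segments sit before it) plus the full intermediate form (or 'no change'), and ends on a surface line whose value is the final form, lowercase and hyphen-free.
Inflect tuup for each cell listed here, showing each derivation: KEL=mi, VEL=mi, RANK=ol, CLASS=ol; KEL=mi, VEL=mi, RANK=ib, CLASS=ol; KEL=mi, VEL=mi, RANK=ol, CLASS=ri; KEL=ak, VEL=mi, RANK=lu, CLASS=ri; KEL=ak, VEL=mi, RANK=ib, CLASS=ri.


cell KEL=mi, VEL=mi, RANK=ol, CLASS=ol:
underlying: bu-tuup-kel-gt-rf
1. e -> o, i -> u / B C0 _: fires at position(s) 8: butuupkolgtrf
2. f -> v, k -> g, p -> b, s -> z, t -> d / _ Z: no change
surface: butuupkolgtrf

cell KEL=mi, VEL=mi, RANK=ib, CLASS=ol:
underlying: bu-tuup-kel-gt-de
1. e -> o, i -> u / B C0 _: fires at position(s) 8: butuupkolgtde
2. f -> v, k -> g, p -> b, s -> z, t -> d / _ Z: fires at position(s) 11: butuupkolgdde
surface: butuupkolgdde

cell KEL=mi, VEL=mi, RANK=ol, CLASS=ri:
underlying: al-tuup-kel-gt-rf
1. e -> o, i -> u / B C0 _: fires at position(s) 8: altuupkolgtrf
2. f -> v, k -> g, p -> b, s -> z, t -> d / _ Z: no change
surface: altuupkolgtrf

cell KEL=ak, VEL=mi, RANK=lu, CLASS=ri:
underlying: al-tuup-b-gt-pon
1. e -> o, i -> u / B C0 _: no change
2. f -> v, k -> g, p -> b, s -> z, t -> d / _ Z: fires at position(s) 6: altuubbgtpon
surface: altuubbgtpon

cell KEL=ak, VEL=mi, RANK=ib, CLASS=ri:
underlying: al-tuup-b-gt-de
1. e -> o, i -> u / B C0 _: fires at position(s) 11: altuupbgtdo
2. f -> v, k -> g, p -> b, s -> z, t -> d / _ Z: fires at position(s) 6, 9: altuubbgddo
surface: altuubbgddo


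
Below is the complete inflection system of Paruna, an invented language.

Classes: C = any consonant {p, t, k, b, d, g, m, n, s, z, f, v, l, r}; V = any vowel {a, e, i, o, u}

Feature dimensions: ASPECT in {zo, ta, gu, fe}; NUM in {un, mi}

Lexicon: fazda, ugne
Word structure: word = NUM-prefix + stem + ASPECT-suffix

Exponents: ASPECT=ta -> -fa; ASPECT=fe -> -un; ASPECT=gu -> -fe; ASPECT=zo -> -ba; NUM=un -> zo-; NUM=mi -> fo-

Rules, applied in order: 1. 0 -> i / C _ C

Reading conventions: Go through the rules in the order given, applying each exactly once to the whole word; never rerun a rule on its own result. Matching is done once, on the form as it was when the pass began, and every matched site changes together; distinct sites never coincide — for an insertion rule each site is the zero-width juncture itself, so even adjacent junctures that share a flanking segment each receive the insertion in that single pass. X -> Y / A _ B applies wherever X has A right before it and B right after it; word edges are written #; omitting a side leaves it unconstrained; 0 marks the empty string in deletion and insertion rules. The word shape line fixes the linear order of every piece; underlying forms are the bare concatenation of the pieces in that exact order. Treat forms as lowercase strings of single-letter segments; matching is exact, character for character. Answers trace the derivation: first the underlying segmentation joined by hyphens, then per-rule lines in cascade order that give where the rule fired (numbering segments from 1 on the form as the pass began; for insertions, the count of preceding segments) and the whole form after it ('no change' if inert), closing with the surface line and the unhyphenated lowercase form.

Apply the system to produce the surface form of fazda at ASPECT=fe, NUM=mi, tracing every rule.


underlying: fo-fazda-un
1. 0 -> i / C _ C: inserts after position(s) 5: fofazidaun
surface: fofazidaun


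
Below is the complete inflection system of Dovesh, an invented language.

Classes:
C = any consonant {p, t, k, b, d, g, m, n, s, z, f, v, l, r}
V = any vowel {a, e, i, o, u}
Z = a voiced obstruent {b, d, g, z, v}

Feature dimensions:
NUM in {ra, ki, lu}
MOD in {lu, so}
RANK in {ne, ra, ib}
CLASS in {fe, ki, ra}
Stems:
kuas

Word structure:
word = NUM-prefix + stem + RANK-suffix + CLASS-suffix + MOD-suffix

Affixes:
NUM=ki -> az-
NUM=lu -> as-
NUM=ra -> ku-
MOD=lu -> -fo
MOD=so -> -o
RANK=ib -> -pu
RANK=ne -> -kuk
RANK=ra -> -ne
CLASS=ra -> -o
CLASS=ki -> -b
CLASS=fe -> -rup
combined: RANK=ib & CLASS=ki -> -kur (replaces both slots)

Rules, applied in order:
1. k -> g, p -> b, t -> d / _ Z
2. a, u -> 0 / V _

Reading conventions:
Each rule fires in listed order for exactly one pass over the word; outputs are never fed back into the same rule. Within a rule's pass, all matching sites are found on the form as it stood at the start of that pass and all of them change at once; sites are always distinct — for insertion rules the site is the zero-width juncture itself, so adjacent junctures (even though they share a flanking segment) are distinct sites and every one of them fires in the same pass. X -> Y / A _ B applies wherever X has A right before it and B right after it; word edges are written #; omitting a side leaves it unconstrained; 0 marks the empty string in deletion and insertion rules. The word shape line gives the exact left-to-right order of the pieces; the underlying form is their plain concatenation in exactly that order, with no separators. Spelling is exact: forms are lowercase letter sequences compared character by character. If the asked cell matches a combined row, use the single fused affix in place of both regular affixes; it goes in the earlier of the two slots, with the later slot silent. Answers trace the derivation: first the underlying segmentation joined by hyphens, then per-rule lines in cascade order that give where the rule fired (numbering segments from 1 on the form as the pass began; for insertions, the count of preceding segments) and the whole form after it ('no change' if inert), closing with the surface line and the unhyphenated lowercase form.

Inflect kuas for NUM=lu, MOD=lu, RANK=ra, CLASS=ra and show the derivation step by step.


underlying: as-kuas-ne-o-fo
1. k -> g, p -> b, t -> d / _ Z: no change
2. a, u -> 0 / V _: fires at position(s) 5: askusneofo
surface: askusneofo


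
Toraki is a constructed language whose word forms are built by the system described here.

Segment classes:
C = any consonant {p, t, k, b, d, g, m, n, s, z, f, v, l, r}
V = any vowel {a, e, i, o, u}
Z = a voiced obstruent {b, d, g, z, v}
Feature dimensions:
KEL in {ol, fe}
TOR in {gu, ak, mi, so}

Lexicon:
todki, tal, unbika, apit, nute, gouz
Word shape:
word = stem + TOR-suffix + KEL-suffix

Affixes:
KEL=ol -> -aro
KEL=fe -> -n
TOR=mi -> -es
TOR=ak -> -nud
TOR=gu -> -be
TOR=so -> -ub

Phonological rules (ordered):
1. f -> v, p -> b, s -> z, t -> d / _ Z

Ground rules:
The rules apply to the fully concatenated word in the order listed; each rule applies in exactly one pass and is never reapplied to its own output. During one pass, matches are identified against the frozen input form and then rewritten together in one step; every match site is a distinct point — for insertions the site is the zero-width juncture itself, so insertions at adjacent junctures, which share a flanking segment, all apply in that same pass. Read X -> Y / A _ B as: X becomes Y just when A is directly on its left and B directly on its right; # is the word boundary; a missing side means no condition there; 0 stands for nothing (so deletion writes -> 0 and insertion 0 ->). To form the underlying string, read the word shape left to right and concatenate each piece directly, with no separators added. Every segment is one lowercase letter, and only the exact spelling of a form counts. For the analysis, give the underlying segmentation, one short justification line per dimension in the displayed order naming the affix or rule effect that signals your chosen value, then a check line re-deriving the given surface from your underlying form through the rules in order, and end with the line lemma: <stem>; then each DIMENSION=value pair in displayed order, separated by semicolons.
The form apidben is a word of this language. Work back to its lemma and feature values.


underlying: apit-be-n
KEL=fe - signalled by the affix -n
TOR=gu - signalled by the affix -be
check: apitben -> apidben
lemma: apit; KEL=fe; TOR=gu
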